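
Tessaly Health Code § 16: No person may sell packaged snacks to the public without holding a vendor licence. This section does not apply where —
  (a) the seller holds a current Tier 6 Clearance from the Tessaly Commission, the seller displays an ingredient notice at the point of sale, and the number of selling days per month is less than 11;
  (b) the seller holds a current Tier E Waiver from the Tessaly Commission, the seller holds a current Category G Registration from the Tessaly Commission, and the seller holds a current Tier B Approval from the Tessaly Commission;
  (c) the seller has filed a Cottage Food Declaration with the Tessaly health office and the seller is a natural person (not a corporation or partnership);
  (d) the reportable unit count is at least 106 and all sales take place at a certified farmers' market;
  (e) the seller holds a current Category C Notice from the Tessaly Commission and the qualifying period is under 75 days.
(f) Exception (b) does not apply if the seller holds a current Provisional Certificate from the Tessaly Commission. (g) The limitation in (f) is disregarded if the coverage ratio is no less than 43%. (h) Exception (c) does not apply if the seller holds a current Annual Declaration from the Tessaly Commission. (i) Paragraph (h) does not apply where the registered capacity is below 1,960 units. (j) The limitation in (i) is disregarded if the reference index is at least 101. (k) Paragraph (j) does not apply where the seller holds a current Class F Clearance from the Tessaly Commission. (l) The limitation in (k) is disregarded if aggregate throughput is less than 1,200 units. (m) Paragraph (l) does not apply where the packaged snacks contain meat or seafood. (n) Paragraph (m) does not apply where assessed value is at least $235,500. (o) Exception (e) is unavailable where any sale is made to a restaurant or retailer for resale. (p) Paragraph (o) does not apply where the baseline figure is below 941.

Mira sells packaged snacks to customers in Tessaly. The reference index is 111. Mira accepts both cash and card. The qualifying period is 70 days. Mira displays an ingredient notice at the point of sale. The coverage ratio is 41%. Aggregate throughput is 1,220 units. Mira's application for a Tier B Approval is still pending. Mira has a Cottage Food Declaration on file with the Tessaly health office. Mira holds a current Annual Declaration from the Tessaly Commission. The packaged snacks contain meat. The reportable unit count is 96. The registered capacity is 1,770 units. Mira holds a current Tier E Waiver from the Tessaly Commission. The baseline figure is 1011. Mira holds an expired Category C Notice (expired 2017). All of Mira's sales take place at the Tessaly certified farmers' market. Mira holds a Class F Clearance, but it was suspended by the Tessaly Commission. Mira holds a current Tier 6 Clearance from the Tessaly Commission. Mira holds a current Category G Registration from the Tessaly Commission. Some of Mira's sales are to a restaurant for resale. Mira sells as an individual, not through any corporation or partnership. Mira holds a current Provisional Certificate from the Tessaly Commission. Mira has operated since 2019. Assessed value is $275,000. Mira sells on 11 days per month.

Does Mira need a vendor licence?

Exception (a) requires that the number of selling days per month is less than 11; but the number of selling days per month is 11, not less than 11, so (a) is unavailable.
Exception (b) requires that the seller holds a current Tier B Approval from the Tessaly Commission; but no current Tier B Approval is held, so (b) is unavailable.
All of (c)'s requirements are met (a Cottage Food Declaration is on file; the seller is a natural person). However, paragraphs (h)–(n) must be considered: (h) operates — a current Annual Declaration is held. (i) would limit (h) — the registered capacity is 1,770 units, below the 1,960 units limit — but (j) sets (i) aside: (j) applies — the reference index is 111, meeting the 101 threshold. (k) is not engaged (there is no Class F Clearance in force), so (j) stands. Exception (c) does not apply.
Exception (d) requires that the reportable unit count is at least 106; but the reportable unit count is 96, short of 106, so (d) is unavailable.
Exception (e) fails — there is no Category C Notice in force.
No exception is made out. Mira falls within the general rule.

Yes — Mira must hold a vendor licence.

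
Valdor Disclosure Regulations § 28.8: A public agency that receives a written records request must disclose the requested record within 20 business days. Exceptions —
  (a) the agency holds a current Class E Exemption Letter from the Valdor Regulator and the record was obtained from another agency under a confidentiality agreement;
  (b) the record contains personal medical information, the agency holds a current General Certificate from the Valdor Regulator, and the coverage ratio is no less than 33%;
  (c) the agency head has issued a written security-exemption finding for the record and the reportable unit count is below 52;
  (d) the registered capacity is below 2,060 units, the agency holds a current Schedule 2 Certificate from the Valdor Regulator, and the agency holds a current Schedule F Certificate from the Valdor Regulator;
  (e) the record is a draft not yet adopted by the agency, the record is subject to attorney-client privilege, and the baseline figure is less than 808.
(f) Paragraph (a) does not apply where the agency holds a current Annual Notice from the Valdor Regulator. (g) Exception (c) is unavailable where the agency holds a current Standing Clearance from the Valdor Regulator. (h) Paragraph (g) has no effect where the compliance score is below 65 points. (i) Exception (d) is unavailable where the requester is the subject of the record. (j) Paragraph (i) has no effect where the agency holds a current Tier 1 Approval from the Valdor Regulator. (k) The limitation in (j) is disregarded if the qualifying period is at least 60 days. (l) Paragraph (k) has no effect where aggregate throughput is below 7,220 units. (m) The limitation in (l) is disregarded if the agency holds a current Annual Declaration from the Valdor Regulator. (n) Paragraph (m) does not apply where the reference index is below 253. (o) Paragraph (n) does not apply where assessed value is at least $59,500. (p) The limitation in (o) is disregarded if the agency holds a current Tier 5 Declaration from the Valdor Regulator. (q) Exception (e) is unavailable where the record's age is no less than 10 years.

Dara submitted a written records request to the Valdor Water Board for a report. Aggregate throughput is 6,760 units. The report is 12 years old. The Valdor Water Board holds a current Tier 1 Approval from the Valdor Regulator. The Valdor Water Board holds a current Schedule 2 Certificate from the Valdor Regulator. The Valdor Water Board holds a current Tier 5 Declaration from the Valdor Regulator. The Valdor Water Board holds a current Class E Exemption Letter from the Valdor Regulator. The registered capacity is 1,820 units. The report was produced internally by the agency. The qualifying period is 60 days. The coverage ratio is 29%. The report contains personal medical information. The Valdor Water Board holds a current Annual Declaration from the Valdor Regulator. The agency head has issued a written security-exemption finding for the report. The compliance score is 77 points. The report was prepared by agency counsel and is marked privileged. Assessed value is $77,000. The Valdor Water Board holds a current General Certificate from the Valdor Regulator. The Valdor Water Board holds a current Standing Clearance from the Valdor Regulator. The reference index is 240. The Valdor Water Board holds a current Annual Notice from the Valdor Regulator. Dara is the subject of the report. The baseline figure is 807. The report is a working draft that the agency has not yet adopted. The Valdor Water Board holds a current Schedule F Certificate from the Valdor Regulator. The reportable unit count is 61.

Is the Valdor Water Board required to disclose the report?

Exception (a) does not apply: the report was produced internally.
Exception (b) fails — the coverage ratio is 29%, short of 33%.
Exception (c) fails — the reportable unit count is 61, not below 52.
Exception (d)'s conditions are all satisfied: the registered capacity is 1,820 units, below the 2,060 units limit; a current Schedule 2 Certificate is held; a current Schedule F Certificate is held. As to paragraphs (i)–(p): (i) operates (Dara is the subject of the report), but is itself disapplied by (j): (j) operates against (i): a current Tier 1 Approval is held. (k) would limit (j) — the qualifying period is 60 days, meeting the 60 days threshold — but (l) sets (k) aside: (l) operates — aggregate throughput is 6,760 units, below the 7,220 units limit. (m) operates (a current Annual Declaration is held), but is overridden by (n): (n) operates against (m): the reference index is 240, below the 253 limit. (o) operates (assessed value is $77,000, meeting the $59,500 threshold), but is set aside by (p): (p) applies — a current Tier 5 Declaration is held. (d) remains available.
All of (e)'s requirements are met (the report is an unadopted draft; the report is privileged; the baseline figure is 807, less than the 808 limit). Turning to paragraph (q): (q) operates — the record's age is 12 years, meeting the 10 years threshold. So (e) is unavailable.

No — exception (d) applies; the Valdor Water Board is not required to disclose the report.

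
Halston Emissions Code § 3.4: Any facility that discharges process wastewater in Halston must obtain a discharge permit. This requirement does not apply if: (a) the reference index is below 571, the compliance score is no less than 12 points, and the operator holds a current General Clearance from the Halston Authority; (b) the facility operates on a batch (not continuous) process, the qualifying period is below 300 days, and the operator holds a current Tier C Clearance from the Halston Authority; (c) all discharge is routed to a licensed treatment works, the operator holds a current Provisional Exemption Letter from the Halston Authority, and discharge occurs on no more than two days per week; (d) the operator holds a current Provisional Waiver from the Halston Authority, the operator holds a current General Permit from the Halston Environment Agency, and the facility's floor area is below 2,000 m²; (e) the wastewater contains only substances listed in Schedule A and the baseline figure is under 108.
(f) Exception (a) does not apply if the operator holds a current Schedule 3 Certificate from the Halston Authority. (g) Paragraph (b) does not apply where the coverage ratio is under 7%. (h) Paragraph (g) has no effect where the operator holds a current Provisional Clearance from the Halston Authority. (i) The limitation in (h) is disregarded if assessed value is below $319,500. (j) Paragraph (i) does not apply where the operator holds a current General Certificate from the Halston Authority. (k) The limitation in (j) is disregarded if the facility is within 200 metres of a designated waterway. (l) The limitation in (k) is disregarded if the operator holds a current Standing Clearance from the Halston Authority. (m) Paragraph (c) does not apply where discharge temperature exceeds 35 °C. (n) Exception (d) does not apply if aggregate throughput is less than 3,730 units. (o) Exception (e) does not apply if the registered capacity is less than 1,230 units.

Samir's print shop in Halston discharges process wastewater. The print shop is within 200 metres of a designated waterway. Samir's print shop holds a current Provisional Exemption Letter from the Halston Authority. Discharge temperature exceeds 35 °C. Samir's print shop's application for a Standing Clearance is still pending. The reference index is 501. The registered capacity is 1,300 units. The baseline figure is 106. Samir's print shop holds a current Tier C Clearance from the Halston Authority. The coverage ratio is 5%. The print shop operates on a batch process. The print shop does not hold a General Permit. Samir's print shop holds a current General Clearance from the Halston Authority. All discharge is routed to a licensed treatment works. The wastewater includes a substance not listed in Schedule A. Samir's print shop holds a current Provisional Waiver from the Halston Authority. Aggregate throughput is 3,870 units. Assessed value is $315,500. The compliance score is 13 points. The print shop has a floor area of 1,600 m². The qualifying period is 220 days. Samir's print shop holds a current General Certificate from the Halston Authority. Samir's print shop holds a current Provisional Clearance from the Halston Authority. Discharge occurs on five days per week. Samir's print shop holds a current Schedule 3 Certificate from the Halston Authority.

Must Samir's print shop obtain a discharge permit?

Exception (a)'s conditions are all satisfied: the reference index is 501, below the 571 limit; the compliance score is 13 points, meeting the 12 points threshold; a current General Clearance is held. However, paragraph (f) must be considered: (f) is engaged — a current Schedule 3 Certificate is held. So (a) is unavailable.
All of (b)'s requirements are met (the facility operates on a batch process; the qualifying period is 220 days, below the 300 days limit; a current Tier C Clearance is held). But: (g) applies — the coverage ratio is 5%, under the 7% limit. (h) operates (a current Provisional Clearance is held), but is overridden by (i): (i) operates — assessed value is $315,500, below the $319,500 limit. (j) is triggered (a current General Certificate is held), but is displaced by (k): (k) operates — the print shop is within 200 m of a designated waterway. (l) does not operate here (no current Standing Clearance is held), so (k) stands. Exception (b) does not apply.
Exception (c) requires that discharge occurs on no more than two days per week; but discharge occurs on five days per week, so (c) is unavailable.
Exception (d) does not apply: no General Permit is held.
Exception (e) fails — the wastewater includes a non-Schedule-A substance.
No exception applies. The general rule governs.

Yes — Samir's print shop must obtain a discharge permit.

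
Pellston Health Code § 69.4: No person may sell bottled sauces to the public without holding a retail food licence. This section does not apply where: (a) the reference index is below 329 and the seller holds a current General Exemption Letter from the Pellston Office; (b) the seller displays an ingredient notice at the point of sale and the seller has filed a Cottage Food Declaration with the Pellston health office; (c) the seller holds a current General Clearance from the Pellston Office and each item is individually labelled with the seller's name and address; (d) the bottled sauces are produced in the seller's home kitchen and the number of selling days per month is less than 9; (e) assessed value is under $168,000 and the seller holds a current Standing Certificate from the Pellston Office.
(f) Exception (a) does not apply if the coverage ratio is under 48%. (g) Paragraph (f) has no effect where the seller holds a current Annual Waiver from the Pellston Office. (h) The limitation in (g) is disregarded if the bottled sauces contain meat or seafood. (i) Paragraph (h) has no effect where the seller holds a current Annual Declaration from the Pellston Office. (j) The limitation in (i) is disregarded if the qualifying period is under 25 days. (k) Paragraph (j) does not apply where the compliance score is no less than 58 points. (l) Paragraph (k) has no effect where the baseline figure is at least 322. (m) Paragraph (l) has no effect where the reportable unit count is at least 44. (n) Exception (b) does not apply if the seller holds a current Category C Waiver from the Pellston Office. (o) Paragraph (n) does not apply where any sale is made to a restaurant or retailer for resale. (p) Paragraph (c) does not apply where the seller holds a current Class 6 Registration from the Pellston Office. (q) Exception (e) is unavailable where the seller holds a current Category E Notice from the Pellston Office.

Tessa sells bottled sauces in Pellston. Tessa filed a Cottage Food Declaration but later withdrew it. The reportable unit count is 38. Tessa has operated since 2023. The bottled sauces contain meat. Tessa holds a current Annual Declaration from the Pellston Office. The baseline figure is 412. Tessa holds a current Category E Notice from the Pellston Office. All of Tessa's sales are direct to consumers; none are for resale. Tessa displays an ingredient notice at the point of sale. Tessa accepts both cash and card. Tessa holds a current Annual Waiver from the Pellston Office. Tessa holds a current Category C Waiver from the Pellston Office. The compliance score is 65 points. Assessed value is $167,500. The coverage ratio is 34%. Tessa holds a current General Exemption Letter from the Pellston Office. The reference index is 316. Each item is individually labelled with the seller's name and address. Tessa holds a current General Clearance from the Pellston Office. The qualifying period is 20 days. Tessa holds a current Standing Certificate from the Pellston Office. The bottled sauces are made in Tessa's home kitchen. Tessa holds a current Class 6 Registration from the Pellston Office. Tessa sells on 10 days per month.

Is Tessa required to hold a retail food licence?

Exception (a) is satisfied on its face — the reference index is 316, below the 329 limit; a current General Exemption Letter is held. Turning to paragraphs (f)–(m): (f) operates against (a): the coverage ratio is 34%, under the 48% limit. (g) applies (a current Annual Waiver is held), but is displaced by (h): (h) operates against (g): the bottled sauces contain meat. (i) would limit (h) — a current Annual Declaration is held — but (j) sets (i) aside: (j) operates against (i): the qualifying period is 20 days, under the 25 days limit. (k) is triggered (the compliance score is 65 points, meeting the 58 points threshold), but yields to (l): (l) is triggered — the baseline figure is 412, meeting the 322 threshold. (m), which would lift (l), does not operate here — the reportable unit count is 38, short of 44. Exception (a) does not apply.
Exception (b) requires that the seller has filed a Cottage Food Declaration with the Pellston health office; but the Cottage Food Declaration was withdrawn, so (b) is unavailable.
Exception (c) is satisfied on its face — a current General Clearance is held; items are individually labelled. But applying paragraph (p): (p) operates against (c): a current Class 6 Registration is held. (c) is therefore removed.
Exception (d) fails — the number of selling days per month is 10, not less than 9.
Exception (e) is satisfied on its face — assessed value is $167,500, under the $168,000 limit; a current Standing Certificate is held. But: (q) operates against (e): a current Category E Notice is held. (e) is therefore removed.
No exception displaces § 69.4.

Yes — Tessa must hold a retail food licence.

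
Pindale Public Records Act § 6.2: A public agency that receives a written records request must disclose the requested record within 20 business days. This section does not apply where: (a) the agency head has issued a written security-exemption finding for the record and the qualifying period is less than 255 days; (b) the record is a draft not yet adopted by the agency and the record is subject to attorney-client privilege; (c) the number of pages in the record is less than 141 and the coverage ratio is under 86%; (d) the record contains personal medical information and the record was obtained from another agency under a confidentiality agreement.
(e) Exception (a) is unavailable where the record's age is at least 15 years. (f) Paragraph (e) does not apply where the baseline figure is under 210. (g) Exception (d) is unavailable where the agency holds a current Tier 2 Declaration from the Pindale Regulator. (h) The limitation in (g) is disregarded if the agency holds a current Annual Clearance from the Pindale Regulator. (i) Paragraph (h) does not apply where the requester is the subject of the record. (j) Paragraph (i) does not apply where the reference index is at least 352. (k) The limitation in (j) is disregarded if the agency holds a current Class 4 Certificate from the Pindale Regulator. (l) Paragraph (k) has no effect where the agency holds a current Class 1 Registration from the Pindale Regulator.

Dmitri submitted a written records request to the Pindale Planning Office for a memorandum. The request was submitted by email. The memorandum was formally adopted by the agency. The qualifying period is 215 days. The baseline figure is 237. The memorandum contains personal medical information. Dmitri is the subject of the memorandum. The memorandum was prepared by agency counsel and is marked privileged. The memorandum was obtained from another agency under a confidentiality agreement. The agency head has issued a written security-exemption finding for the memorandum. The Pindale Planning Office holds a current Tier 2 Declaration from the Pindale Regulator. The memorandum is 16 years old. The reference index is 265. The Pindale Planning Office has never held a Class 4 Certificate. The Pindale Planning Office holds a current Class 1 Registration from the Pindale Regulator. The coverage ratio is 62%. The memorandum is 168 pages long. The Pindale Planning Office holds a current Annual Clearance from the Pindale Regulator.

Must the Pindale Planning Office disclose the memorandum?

All of (a)'s requirements are met (a written security-exemption finding has been issued; the qualifying period is 215 days, less than the 255 days limit). But: (e) operates against (a): the record's age is 16 years, meeting the 15 years threshold. (f), which would lift (e), is not triggered — the baseline figure is 237, not under 210. (a) is therefore removed.
Exception (b) does not apply: the memorandum has been formally adopted.
Exception (c) requires that the number of pages in the record is less than 141; but the number of pages in the record is 168, not less than 141, so (c) is unavailable.
Exception (d): the memorandum contains personal medical information; the memorandum was obtained under a confidentiality agreement — every condition holds. However, paragraphs (g)–(l) must be considered: (g) operates against (d): a current Tier 2 Declaration is held. (h) applies (a current Annual Clearance is held), but yields to (i): (i) operates — Dmitri is the subject of the memorandum. (j), which would lift (i), is not engaged — the reference index is 265, short of 352. (d) is therefore removed.
No exception is made out. the Pindale Planning Office falls within the general rule.

Yes — the Pindale Planning Office must disclose the memorandum.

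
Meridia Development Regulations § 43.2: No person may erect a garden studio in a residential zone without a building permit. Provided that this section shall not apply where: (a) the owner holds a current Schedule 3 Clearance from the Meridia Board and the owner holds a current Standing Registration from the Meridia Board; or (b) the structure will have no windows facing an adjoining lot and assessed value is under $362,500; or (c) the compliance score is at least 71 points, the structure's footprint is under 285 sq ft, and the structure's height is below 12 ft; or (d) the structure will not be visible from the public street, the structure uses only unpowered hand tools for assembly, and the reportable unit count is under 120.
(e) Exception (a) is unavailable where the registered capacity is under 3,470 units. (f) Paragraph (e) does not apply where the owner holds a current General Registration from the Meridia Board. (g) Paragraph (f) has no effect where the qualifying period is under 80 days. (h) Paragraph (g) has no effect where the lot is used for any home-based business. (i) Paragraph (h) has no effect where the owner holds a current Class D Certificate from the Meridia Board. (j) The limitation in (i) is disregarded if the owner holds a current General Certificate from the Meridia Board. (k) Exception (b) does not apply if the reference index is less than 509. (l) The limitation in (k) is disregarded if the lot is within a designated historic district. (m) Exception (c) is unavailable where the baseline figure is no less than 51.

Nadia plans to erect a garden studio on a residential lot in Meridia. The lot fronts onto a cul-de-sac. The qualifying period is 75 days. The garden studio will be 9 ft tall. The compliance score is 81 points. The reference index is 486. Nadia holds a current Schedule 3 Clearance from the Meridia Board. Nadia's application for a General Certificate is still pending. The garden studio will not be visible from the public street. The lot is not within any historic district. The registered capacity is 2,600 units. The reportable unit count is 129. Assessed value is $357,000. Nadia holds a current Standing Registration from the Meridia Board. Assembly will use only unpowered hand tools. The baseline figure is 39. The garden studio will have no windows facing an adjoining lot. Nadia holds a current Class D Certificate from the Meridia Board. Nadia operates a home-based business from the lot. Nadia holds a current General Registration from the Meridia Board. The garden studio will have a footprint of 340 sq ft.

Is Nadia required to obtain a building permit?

Exception (a): a current Schedule 3 Clearance is held; a current Standing Registration is held — every condition holds. However, paragraphs (e)–(j) must be considered: (e) operates against (a): the registered capacity is 2,600 units, under the 3,470 units limit. (f) would limit (e) — a current General Registration is held — but (g) sets (f) aside: (g) is triggered — the qualifying period is 75 days, under the 80 days limit. (h) would limit (g) — a home-based business operates on the lot — but (i) sets (h) aside: (i) is engaged — a current Class D Certificate is held. (j), which would lift (i), is not engaged — no current General Certificate is held. So (a) is unavailable.
Exception (b)'s conditions are all satisfied: no windows face an adjoining lot; assessed value is $357,000, under the $362,500 limit. However, paragraphs (k)–(l) must be considered: (k) operates against (b): the reference index is 486, less than the 509 limit. (l), which would lift (k), is not triggered — the lot is not in a historic district. So (b) is unavailable.
Exception (c) does not apply: the structure's footprint is 340 sq ft, not under 285 sq ft.
Exception (d) does not apply: the reportable unit count is 129, not under 120.
No exception is made out. Nadia falls within the general rule.

Yes — Nadia must obtain a building permit.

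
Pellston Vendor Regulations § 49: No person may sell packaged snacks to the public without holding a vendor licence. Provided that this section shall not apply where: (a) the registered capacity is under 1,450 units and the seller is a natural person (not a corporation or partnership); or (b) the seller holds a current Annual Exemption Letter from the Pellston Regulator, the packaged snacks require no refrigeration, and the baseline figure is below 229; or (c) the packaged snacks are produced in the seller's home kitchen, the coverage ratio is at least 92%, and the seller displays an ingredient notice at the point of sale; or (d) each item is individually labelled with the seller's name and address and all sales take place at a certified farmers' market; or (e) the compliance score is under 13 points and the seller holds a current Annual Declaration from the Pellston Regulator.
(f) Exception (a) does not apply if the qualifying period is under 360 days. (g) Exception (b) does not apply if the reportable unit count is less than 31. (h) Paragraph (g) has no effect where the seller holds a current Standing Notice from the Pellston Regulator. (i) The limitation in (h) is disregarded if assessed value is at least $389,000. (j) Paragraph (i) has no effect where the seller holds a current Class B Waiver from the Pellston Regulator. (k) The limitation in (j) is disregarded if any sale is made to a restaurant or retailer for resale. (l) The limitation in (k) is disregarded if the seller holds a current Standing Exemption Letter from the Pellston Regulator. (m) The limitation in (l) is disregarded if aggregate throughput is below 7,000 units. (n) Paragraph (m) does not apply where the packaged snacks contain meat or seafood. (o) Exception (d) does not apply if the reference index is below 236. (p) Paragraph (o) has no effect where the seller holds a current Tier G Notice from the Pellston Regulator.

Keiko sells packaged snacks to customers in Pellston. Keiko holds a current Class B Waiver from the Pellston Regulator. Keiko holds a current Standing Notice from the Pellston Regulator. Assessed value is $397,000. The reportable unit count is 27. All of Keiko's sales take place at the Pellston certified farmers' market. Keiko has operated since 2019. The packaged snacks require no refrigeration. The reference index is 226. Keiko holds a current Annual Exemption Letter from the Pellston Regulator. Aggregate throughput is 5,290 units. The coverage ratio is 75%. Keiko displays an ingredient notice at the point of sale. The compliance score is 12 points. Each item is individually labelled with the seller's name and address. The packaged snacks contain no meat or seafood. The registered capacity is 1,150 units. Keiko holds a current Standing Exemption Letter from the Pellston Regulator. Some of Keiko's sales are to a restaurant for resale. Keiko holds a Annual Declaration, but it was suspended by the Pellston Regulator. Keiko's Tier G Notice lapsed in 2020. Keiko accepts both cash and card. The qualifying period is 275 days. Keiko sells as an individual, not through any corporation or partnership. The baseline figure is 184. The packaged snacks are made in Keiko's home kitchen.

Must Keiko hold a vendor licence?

Exception (a) is satisfied on its face — the registered capacity is 1,150 units, under the 1,450 units limit; the seller is a natural person. But applying paragraph (f): (f) operates against (a): the qualifying period is 275 days, under the 360 days limit. So (a) is unavailable.
All of (b)'s requirements are met (a current Annual Exemption Letter is held; the packaged snacks are shelf-stable; the baseline figure is 184, below the 229 limit). Turning to paragraphs (g)–(n): (g) operates — the reportable unit count is 27, less than the 31 limit. (h) applies (a current Standing Notice is held), but is overridden by (i): (i) operates against (h): assessed value is $397,000, meeting the $389,000 threshold. (j) applies (a current Class B Waiver is held), but yields to (k): (k) operates against (j): some sales are to a restaurant for resale. (l) operates (a current Standing Exemption Letter is held), but yields to (m): (m) operates against (l): aggregate throughput is 5,290 units, below the 7,000 units limit. (n), which would lift (m), is not triggered — the packaged snacks contain no meat or seafood. (b) is therefore removed.
Exception (c) requires that the coverage ratio is at least 92%; but the coverage ratio is 75%, short of 92%, so (c) is unavailable.
Exception (d): items are individually labelled; all sales are at a certified farmers' market — every condition holds. However, paragraphs (o)–(p) must be considered: (o) is triggered — the reference index is 226, below the 236 limit. (p), which would lift (o), is inapplicable — the Tier G Notice is not current. (d) is therefore removed.
Exception (e) does not apply: no current Annual Declaration is held.
None of the exceptions is available; § 49 applies in full.

Yes — Keiko must hold a vendor licence.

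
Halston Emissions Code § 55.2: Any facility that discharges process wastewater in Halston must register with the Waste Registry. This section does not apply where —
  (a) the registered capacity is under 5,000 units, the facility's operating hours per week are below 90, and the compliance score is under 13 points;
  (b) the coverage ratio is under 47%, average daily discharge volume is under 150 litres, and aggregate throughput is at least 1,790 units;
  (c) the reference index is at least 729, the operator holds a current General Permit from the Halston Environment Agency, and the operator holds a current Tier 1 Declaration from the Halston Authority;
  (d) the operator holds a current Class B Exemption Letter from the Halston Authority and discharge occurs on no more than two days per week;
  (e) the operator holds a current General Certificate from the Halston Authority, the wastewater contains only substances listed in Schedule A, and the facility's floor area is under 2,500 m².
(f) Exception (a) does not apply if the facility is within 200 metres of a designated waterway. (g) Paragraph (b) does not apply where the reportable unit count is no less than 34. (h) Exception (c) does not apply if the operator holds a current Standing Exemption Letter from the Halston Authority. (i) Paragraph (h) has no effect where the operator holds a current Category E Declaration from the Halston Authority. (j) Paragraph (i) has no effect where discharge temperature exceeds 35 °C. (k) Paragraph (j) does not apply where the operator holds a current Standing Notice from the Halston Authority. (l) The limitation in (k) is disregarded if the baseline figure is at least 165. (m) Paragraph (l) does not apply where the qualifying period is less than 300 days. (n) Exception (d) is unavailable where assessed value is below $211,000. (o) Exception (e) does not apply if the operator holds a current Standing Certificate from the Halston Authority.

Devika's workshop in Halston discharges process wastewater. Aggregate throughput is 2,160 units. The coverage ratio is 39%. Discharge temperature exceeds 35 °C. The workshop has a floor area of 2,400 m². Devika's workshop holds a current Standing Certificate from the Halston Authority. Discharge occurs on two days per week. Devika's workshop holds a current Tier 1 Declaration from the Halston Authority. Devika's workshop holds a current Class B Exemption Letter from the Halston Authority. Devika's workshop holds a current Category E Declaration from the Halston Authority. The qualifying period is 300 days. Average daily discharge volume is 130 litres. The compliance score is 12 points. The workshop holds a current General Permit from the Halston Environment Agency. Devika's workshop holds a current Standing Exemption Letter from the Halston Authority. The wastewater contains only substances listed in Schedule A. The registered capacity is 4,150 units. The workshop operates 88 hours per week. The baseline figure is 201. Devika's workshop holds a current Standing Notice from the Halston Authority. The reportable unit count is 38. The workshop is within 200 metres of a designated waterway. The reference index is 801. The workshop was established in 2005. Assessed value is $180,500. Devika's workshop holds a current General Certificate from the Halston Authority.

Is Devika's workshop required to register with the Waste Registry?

Yes — Devika's workshop must register with the Waste Registry.

Exception (a): the registered capacity is 4,150 units, under the 5,000 units limit; the facility's operating hours per week are 88, below the 90 limit; the compliance score is 12 points, under the 13 points limit — every condition holds. But applying paragraph (f): (f) is engaged — the workshop is within 200 m of a designated waterway. So (a) is unavailable.
All of (b)'s requirements are met (the coverage ratio is 39%, under the 47% limit; average daily discharge volume is 130 litres, under the 150 litres limit; aggregate throughput is 2,160 units, meeting the 1,790 units threshold). However, paragraph (g) must be considered: (g) operates — the reportable unit count is 38, meeting the 34 threshold. (b) is therefore removed.
Exception (c) is satisfied on its face — the reference index is 801, meeting the 729 threshold; a current General Permit is held; a current Tier 1 Declaration is held. But applying paragraphs (h)–(m): (h) operates against (c): a current Standing Exemption Letter is held. (i) applies (a current Category E Declaration is held), but is overridden by (j): (j) is triggered — discharge temperature exceeds 35 °C. (k) is triggered (a current Standing Notice is held), but is overridden by (l): (l) is triggered — the baseline figure is 201, meeting the 165 threshold. (m) is not triggered (the qualifying period is 300 days, not less than 300 days), so (l) stands. So (c) is unavailable.
Exception (d) is satisfied on its face — a current Class B Exemption Letter is held; discharge occurs on no more than two days per week. Turning to paragraph (n): (n) operates against (d): assessed value is $180,500, below the $211,000 limit. (d) is therefore removed.
Exception (e): a current General Certificate is held; the wastewater is Schedule-A-only; the facility's floor area is 2,400 m², under the 2,500 m² limit — every condition holds. But: (o) is engaged — a current Standing Certificate is held. Exception (e) does not apply.
None of the exceptions is available; § 55.2 applies in full.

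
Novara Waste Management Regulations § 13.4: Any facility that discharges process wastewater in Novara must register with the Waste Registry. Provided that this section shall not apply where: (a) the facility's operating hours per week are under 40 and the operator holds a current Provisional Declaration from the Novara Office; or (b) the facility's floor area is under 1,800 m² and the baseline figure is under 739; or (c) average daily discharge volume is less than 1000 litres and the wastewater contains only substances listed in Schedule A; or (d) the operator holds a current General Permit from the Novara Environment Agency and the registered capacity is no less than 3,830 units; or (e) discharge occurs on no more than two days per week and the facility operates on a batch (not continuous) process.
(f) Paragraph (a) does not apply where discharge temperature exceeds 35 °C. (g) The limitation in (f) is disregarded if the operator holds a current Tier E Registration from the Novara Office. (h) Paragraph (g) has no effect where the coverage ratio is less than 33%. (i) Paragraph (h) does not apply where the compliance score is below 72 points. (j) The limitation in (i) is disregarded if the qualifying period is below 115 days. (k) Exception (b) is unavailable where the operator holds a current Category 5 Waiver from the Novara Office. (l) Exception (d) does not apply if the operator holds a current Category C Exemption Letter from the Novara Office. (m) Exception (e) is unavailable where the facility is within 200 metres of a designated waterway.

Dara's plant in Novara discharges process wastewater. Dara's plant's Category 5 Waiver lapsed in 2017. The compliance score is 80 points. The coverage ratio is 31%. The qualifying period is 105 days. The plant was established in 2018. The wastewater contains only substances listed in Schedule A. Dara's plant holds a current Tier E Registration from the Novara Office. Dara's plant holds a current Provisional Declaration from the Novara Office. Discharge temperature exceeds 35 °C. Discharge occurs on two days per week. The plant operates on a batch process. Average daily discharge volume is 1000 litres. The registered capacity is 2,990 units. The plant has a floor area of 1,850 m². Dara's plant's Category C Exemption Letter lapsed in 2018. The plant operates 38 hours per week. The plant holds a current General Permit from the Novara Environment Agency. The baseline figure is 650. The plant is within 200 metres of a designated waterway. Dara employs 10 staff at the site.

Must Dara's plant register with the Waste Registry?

All of (a)'s requirements are met (the facility's operating hours per week are 38, under the 40 limit; a current Provisional Declaration is held). Turning to paragraphs (f)–(j): (f) operates against (a): discharge temperature exceeds 35 °C. (g) would limit (f) — a current Tier E Registration is held — but (h) sets (g) aside: (h) operates — the coverage ratio is 31%, less than the 33% limit. (i), which would lift (h), is inapplicable — the compliance score is 80 points, not below 72 points. (a) is therefore removed.
Exception (b) fails — the facility's floor area is 1,850 m², not under 1,800 m².
Exception (c) fails — average daily discharge volume is 1000 litres, not less than 1000 litres.
Exception (d) fails — the registered capacity is 2,990 units, short of 3,830 units.
Exception (e): discharge occurs on no more than two days per week; the facility operates on a batch process — every condition holds. But: (m) operates against (e): the plant is within 200 m of a designated waterway. Exception (e) does not apply.
No exception is made out. Dara's plant falls within the general rule.

Yes — Dara's plant must register with the Waste Registry.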